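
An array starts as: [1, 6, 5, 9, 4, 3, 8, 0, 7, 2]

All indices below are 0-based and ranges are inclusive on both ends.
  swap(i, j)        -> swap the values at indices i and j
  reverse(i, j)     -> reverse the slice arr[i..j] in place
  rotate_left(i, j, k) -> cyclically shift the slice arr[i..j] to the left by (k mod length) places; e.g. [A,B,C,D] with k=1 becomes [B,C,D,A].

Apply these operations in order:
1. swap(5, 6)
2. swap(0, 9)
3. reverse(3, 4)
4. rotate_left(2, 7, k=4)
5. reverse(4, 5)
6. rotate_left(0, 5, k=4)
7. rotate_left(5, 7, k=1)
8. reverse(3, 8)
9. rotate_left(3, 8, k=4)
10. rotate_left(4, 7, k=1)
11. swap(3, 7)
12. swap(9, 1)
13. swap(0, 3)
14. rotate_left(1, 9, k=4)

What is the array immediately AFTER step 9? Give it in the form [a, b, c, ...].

After 1 (swap(5, 6)): [1, 6, 5, 9, 4, 8, 3, 0, 7, 2]
After 2 (swap(0, 9)): [2, 6, 5, 9, 4, 8, 3, 0, 7, 1]
After 3 (reverse(3, 4)): [2, 6, 5, 4, 9, 8, 3, 0, 7, 1]
After 4 (rotate_left(2, 7, k=4)): [2, 6, 3, 0, 5, 4, 9, 8, 7, 1]
After 5 (reverse(4, 5)): [2, 6, 3, 0, 4, 5, 9, 8, 7, 1]
After 6 (rotate_left(0, 5, k=4)): [4, 5, 2, 6, 3, 0, 9, 8, 7, 1]
After 7 (rotate_left(5, 7, k=1)): [4, 5, 2, 6, 3, 9, 8, 0, 7, 1]
After 8 (reverse(3, 8)): [4, 5, 2, 7, 0, 8, 9, 3, 6, 1]
After 9 (rotate_left(3, 8, k=4)): [4, 5, 2, 3, 6, 7, 0, 8, 9, 1]

Answer: [4, 5, 2, 3, 6, 7, 0, 8, 9, 1]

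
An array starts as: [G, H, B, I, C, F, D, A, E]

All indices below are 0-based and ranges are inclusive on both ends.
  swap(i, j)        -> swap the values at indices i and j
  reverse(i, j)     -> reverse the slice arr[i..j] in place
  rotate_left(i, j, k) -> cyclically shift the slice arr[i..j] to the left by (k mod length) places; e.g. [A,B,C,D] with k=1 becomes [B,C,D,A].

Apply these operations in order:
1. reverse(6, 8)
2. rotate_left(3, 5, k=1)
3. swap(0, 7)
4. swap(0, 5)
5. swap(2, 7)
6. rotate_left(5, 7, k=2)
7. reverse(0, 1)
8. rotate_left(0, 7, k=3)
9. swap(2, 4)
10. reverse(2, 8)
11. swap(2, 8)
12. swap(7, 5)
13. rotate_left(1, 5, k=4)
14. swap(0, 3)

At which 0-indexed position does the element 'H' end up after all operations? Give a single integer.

After 1 (reverse(6, 8)): [G, H, B, I, C, F, E, A, D]
After 2 (rotate_left(3, 5, k=1)): [G, H, B, C, F, I, E, A, D]
After 3 (swap(0, 7)): [A, H, B, C, F, I, E, G, D]
After 4 (swap(0, 5)): [I, H, B, C, F, A, E, G, D]
After 5 (swap(2, 7)): [I, H, G, C, F, A, E, B, D]
After 6 (rotate_left(5, 7, k=2)): [I, H, G, C, F, B, A, E, D]
After 7 (reverse(0, 1)): [H, I, G, C, F, B, A, E, D]
After 8 (rotate_left(0, 7, k=3)): [C, F, B, A, E, H, I, G, D]
After 9 (swap(2, 4)): [C, F, E, A, B, H, I, G, D]
After 10 (reverse(2, 8)): [C, F, D, G, I, H, B, A, E]
After 11 (swap(2, 8)): [C, F, E, G, I, H, B, A, D]
After 12 (swap(7, 5)): [C, F, E, G, I, A, B, H, D]
After 13 (rotate_left(1, 5, k=4)): [C, A, F, E, G, I, B, H, D]
After 14 (swap(0, 3)): [E, A, F, C, G, I, B, H, D]

Answer: 7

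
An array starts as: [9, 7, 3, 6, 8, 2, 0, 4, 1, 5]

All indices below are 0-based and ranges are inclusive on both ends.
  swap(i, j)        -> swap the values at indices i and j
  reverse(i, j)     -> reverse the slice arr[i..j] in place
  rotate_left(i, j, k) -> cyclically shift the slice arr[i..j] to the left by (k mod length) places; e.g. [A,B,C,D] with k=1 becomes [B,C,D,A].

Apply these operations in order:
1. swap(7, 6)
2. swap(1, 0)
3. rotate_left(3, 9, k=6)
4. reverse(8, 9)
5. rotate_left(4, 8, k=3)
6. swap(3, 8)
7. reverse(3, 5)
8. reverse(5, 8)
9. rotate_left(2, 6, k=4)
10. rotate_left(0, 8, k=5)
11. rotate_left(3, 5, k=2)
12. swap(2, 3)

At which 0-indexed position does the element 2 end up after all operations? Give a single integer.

Answer: 4

Derivation:
After 1 (swap(7, 6)): [9, 7, 3, 6, 8, 2, 4, 0, 1, 5]
After 2 (swap(1, 0)): [7, 9, 3, 6, 8, 2, 4, 0, 1, 5]
After 3 (rotate_left(3, 9, k=6)): [7, 9, 3, 5, 6, 8, 2, 4, 0, 1]
After 4 (reverse(8, 9)): [7, 9, 3, 5, 6, 8, 2, 4, 1, 0]
After 5 (rotate_left(4, 8, k=3)): [7, 9, 3, 5, 4, 1, 6, 8, 2, 0]
After 6 (swap(3, 8)): [7, 9, 3, 2, 4, 1, 6, 8, 5, 0]
After 7 (reverse(3, 5)): [7, 9, 3, 1, 4, 2, 6, 8, 5, 0]
After 8 (reverse(5, 8)): [7, 9, 3, 1, 4, 5, 8, 6, 2, 0]
After 9 (rotate_left(2, 6, k=4)): [7, 9, 8, 3, 1, 4, 5, 6, 2, 0]
After 10 (rotate_left(0, 8, k=5)): [4, 5, 6, 2, 7, 9, 8, 3, 1, 0]
After 11 (rotate_left(3, 5, k=2)): [4, 5, 6, 9, 2, 7, 8, 3, 1, 0]
After 12 (swap(2, 3)): [4, 5, 9, 6, 2, 7, 8, 3, 1, 0]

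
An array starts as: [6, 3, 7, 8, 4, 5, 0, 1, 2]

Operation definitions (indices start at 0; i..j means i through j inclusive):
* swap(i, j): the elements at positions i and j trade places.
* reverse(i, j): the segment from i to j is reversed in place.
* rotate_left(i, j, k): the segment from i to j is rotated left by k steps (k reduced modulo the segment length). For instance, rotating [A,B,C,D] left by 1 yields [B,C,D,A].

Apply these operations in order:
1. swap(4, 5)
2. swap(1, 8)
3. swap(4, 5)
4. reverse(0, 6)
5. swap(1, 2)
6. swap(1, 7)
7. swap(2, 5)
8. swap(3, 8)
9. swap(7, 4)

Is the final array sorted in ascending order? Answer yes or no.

Answer: yes

Derivation:
After 1 (swap(4, 5)): [6, 3, 7, 8, 5, 4, 0, 1, 2]
After 2 (swap(1, 8)): [6, 2, 7, 8, 5, 4, 0, 1, 3]
After 3 (swap(4, 5)): [6, 2, 7, 8, 4, 5, 0, 1, 3]
After 4 (reverse(0, 6)): [0, 5, 4, 8, 7, 2, 6, 1, 3]
After 5 (swap(1, 2)): [0, 4, 5, 8, 7, 2, 6, 1, 3]
After 6 (swap(1, 7)): [0, 1, 5, 8, 7, 2, 6, 4, 3]
After 7 (swap(2, 5)): [0, 1, 2, 8, 7, 5, 6, 4, 3]
After 8 (swap(3, 8)): [0, 1, 2, 3, 7, 5, 6, 4, 8]
After 9 (swap(7, 4)): [0, 1, 2, 3, 4, 5, 6, 7, 8]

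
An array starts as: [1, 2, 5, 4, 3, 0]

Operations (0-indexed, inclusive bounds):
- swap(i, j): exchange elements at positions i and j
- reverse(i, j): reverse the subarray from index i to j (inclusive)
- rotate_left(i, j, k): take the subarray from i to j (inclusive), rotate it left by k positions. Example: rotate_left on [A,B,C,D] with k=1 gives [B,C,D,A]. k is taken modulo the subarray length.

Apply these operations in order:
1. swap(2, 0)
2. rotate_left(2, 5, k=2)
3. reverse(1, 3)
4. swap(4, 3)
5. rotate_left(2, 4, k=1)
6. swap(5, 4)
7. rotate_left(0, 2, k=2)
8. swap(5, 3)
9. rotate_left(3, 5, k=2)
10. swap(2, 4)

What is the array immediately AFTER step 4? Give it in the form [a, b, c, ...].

After 1 (swap(2, 0)): [5, 2, 1, 4, 3, 0]
After 2 (rotate_left(2, 5, k=2)): [5, 2, 3, 0, 1, 4]
After 3 (reverse(1, 3)): [5, 0, 3, 2, 1, 4]
After 4 (swap(4, 3)): [5, 0, 3, 1, 2, 4]

Answer: [5, 0, 3, 1, 2, 4]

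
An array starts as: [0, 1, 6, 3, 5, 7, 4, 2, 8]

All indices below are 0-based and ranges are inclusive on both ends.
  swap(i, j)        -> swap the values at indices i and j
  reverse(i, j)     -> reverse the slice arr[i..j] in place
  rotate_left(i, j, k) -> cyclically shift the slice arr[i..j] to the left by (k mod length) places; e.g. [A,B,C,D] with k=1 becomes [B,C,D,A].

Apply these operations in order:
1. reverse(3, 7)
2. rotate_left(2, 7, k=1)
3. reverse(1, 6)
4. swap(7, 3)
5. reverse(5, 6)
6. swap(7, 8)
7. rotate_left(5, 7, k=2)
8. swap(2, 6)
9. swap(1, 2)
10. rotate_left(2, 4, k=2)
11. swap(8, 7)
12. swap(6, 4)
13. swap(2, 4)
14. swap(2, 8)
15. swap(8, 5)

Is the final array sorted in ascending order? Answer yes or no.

Answer: yes

Derivation:
After 1 (reverse(3, 7)): [0, 1, 6, 2, 4, 7, 5, 3, 8]
After 2 (rotate_left(2, 7, k=1)): [0, 1, 2, 4, 7, 5, 3, 6, 8]
After 3 (reverse(1, 6)): [0, 3, 5, 7, 4, 2, 1, 6, 8]
After 4 (swap(7, 3)): [0, 3, 5, 6, 4, 2, 1, 7, 8]
After 5 (reverse(5, 6)): [0, 3, 5, 6, 4, 1, 2, 7, 8]
After 6 (swap(7, 8)): [0, 3, 5, 6, 4, 1, 2, 8, 7]
After 7 (rotate_left(5, 7, k=2)): [0, 3, 5, 6, 4, 8, 1, 2, 7]
After 8 (swap(2, 6)): [0, 3, 1, 6, 4, 8, 5, 2, 7]
After 9 (swap(1, 2)): [0, 1, 3, 6, 4, 8, 5, 2, 7]
After 10 (rotate_left(2, 4, k=2)): [0, 1, 4, 3, 6, 8, 5, 2, 7]
After 11 (swap(8, 7)): [0, 1, 4, 3, 6, 8, 5, 7, 2]
After 12 (swap(6, 4)): [0, 1, 4, 3, 5, 8, 6, 7, 2]
After 13 (swap(2, 4)): [0, 1, 5, 3, 4, 8, 6, 7, 2]
After 14 (swap(2, 8)): [0, 1, 2, 3, 4, 8, 6, 7, 5]
After 15 (swap(8, 5)): [0, 1, 2, 3, 4, 5, 6, 7, 8]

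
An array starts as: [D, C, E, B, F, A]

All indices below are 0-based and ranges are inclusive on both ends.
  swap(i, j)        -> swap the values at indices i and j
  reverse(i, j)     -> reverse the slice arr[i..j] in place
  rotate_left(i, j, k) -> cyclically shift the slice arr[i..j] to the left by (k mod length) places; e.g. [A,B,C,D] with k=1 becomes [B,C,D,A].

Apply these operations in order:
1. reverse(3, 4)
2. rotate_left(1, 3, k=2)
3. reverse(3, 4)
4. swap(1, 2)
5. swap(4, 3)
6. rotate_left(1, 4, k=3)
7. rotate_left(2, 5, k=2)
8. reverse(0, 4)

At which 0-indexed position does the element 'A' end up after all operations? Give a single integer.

Answer: 1

Derivation:
After 1 (reverse(3, 4)): [D, C, E, F, B, A]
After 2 (rotate_left(1, 3, k=2)): [D, F, C, E, B, A]
After 3 (reverse(3, 4)): [D, F, C, B, E, A]
After 4 (swap(1, 2)): [D, C, F, B, E, A]
After 5 (swap(4, 3)): [D, C, F, E, B, A]
After 6 (rotate_left(1, 4, k=3)): [D, B, C, F, E, A]
After 7 (rotate_left(2, 5, k=2)): [D, B, E, A, C, F]
After 8 (reverse(0, 4)): [C, A, E, B, D, F]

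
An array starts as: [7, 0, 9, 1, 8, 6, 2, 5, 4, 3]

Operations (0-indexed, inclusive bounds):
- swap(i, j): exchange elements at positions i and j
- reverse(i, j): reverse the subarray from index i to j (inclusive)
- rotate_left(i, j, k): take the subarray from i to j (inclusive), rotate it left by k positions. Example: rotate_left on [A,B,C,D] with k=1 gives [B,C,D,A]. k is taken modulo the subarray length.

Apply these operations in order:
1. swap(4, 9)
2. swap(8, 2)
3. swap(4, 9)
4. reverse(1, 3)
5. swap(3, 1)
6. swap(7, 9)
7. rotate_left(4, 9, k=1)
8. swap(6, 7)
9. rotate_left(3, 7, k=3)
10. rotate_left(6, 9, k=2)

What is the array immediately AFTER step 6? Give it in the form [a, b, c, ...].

After 1 (swap(4, 9)): [7, 0, 9, 1, 3, 6, 2, 5, 4, 8]
After 2 (swap(8, 2)): [7, 0, 4, 1, 3, 6, 2, 5, 9, 8]
After 3 (swap(4, 9)): [7, 0, 4, 1, 8, 6, 2, 5, 9, 3]
After 4 (reverse(1, 3)): [7, 1, 4, 0, 8, 6, 2, 5, 9, 3]
After 5 (swap(3, 1)): [7, 0, 4, 1, 8, 6, 2, 5, 9, 3]
After 6 (swap(7, 9)): [7, 0, 4, 1, 8, 6, 2, 3, 9, 5]

Answer: [7, 0, 4, 1, 8, 6, 2, 3, 9, 5]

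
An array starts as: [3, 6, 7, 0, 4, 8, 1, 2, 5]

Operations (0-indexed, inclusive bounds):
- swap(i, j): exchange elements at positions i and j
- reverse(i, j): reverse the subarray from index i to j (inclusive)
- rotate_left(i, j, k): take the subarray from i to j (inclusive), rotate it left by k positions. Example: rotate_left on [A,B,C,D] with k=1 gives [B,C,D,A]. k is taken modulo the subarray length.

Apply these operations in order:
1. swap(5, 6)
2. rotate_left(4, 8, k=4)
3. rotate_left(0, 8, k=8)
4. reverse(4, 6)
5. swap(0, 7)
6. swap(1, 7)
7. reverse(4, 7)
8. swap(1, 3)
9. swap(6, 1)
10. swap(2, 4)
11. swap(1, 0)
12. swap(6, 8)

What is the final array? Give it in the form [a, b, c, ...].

After 1 (swap(5, 6)): [3, 6, 7, 0, 4, 1, 8, 2, 5]
After 2 (rotate_left(4, 8, k=4)): [3, 6, 7, 0, 5, 4, 1, 8, 2]
After 3 (rotate_left(0, 8, k=8)): [2, 3, 6, 7, 0, 5, 4, 1, 8]
After 4 (reverse(4, 6)): [2, 3, 6, 7, 4, 5, 0, 1, 8]
After 5 (swap(0, 7)): [1, 3, 6, 7, 4, 5, 0, 2, 8]
After 6 (swap(1, 7)): [1, 2, 6, 7, 4, 5, 0, 3, 8]
After 7 (reverse(4, 7)): [1, 2, 6, 7, 3, 0, 5, 4, 8]
After 8 (swap(1, 3)): [1, 7, 6, 2, 3, 0, 5, 4, 8]
After 9 (swap(6, 1)): [1, 5, 6, 2, 3, 0, 7, 4, 8]
After 10 (swap(2, 4)): [1, 5, 3, 2, 6, 0, 7, 4, 8]
After 11 (swap(1, 0)): [5, 1, 3, 2, 6, 0, 7, 4, 8]
After 12 (swap(6, 8)): [5, 1, 3, 2, 6, 0, 8, 4, 7]

Answer: [5, 1, 3, 2, 6, 0, 8, 4, 7]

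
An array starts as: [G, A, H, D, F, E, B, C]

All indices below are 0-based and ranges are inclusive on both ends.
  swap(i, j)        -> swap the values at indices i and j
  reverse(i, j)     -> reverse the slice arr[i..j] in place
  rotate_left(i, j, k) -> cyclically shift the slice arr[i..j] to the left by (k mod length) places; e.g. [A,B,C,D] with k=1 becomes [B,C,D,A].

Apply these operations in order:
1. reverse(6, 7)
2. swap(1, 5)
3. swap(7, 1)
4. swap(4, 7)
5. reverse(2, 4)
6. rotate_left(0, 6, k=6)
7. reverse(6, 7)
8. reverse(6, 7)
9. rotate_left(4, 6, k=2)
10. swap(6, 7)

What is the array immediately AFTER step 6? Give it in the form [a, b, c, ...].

After 1 (reverse(6, 7)): [G, A, H, D, F, E, C, B]
After 2 (swap(1, 5)): [G, E, H, D, F, A, C, B]
After 3 (swap(7, 1)): [G, B, H, D, F, A, C, E]
After 4 (swap(4, 7)): [G, B, H, D, E, A, C, F]
After 5 (reverse(2, 4)): [G, B, E, D, H, A, C, F]
After 6 (rotate_left(0, 6, k=6)): [C, G, B, E, D, H, A, F]

Answer: [C, G, B, E, D, H, A, F]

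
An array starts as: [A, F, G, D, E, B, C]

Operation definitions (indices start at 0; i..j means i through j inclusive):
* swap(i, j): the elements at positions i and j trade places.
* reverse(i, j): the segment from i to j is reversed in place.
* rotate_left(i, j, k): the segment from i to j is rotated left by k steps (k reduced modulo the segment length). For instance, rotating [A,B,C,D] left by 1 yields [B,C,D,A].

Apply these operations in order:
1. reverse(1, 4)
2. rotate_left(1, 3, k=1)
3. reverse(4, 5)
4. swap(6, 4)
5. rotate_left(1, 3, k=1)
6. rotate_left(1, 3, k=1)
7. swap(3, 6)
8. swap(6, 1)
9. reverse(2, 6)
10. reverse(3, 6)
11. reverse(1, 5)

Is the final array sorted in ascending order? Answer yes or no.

After 1 (reverse(1, 4)): [A, E, D, G, F, B, C]
After 2 (rotate_left(1, 3, k=1)): [A, D, G, E, F, B, C]
After 3 (reverse(4, 5)): [A, D, G, E, B, F, C]
After 4 (swap(6, 4)): [A, D, G, E, C, F, B]
After 5 (rotate_left(1, 3, k=1)): [A, G, E, D, C, F, B]
After 6 (rotate_left(1, 3, k=1)): [A, E, D, G, C, F, B]
After 7 (swap(3, 6)): [A, E, D, B, C, F, G]
After 8 (swap(6, 1)): [A, G, D, B, C, F, E]
After 9 (reverse(2, 6)): [A, G, E, F, C, B, D]
After 10 (reverse(3, 6)): [A, G, E, D, B, C, F]
After 11 (reverse(1, 5)): [A, C, B, D, E, G, F]

Answer: no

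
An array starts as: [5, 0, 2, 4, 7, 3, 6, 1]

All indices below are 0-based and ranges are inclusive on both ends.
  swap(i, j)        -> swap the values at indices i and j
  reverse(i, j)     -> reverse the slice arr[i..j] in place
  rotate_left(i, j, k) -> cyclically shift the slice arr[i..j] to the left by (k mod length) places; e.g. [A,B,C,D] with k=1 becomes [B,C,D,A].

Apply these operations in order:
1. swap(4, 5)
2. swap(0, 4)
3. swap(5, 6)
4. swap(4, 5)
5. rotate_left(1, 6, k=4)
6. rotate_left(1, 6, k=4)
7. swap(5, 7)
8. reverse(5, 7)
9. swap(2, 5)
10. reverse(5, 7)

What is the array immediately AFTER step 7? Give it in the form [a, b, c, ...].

After 1 (swap(4, 5)): [5, 0, 2, 4, 3, 7, 6, 1]
After 2 (swap(0, 4)): [3, 0, 2, 4, 5, 7, 6, 1]
After 3 (swap(5, 6)): [3, 0, 2, 4, 5, 6, 7, 1]
After 4 (swap(4, 5)): [3, 0, 2, 4, 6, 5, 7, 1]
After 5 (rotate_left(1, 6, k=4)): [3, 5, 7, 0, 2, 4, 6, 1]
After 6 (rotate_left(1, 6, k=4)): [3, 4, 6, 5, 7, 0, 2, 1]
After 7 (swap(5, 7)): [3, 4, 6, 5, 7, 1, 2, 0]

Answer: [3, 4, 6, 5, 7, 1, 2, 0]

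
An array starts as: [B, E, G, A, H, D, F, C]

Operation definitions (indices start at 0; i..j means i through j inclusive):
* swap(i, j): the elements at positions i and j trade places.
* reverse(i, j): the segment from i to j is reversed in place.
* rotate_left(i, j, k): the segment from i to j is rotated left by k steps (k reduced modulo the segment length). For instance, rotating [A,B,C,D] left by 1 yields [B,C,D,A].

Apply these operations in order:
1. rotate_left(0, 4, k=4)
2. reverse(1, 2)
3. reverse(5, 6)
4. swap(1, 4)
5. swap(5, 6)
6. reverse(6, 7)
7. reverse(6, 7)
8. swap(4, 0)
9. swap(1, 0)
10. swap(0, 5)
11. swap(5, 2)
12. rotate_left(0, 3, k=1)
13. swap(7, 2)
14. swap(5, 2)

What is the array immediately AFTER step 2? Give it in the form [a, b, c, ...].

Answer: [H, E, B, G, A, D, F, C]

Derivation:
After 1 (rotate_left(0, 4, k=4)): [H, B, E, G, A, D, F, C]
After 2 (reverse(1, 2)): [H, E, B, G, A, D, F, C]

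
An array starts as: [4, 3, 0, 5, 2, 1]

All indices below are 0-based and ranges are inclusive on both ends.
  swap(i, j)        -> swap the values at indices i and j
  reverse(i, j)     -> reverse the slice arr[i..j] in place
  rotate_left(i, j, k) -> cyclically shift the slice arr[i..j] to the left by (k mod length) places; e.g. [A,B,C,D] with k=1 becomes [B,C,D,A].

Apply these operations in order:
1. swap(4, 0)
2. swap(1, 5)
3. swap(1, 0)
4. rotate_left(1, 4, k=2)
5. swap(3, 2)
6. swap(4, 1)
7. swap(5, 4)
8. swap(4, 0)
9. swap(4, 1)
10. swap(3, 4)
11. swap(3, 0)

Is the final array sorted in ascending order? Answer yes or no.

After 1 (swap(4, 0)): [2, 3, 0, 5, 4, 1]
After 2 (swap(1, 5)): [2, 1, 0, 5, 4, 3]
After 3 (swap(1, 0)): [1, 2, 0, 5, 4, 3]
After 4 (rotate_left(1, 4, k=2)): [1, 5, 4, 2, 0, 3]
After 5 (swap(3, 2)): [1, 5, 2, 4, 0, 3]
After 6 (swap(4, 1)): [1, 0, 2, 4, 5, 3]
After 7 (swap(5, 4)): [1, 0, 2, 4, 3, 5]
After 8 (swap(4, 0)): [3, 0, 2, 4, 1, 5]
After 9 (swap(4, 1)): [3, 1, 2, 4, 0, 5]
After 10 (swap(3, 4)): [3, 1, 2, 0, 4, 5]
After 11 (swap(3, 0)): [0, 1, 2, 3, 4, 5]

Answer: yes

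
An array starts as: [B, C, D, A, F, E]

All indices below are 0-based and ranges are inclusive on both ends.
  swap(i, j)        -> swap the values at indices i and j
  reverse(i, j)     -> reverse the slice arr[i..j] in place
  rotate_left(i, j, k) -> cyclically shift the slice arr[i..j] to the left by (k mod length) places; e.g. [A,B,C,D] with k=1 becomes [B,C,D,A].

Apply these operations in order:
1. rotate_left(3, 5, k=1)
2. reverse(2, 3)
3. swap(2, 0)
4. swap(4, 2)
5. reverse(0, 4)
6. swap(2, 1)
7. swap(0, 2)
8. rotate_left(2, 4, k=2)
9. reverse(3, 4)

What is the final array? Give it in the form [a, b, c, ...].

After 1 (rotate_left(3, 5, k=1)): [B, C, D, F, E, A]
After 2 (reverse(2, 3)): [B, C, F, D, E, A]
After 3 (swap(2, 0)): [F, C, B, D, E, A]
After 4 (swap(4, 2)): [F, C, E, D, B, A]
After 5 (reverse(0, 4)): [B, D, E, C, F, A]
After 6 (swap(2, 1)): [B, E, D, C, F, A]
After 7 (swap(0, 2)): [D, E, B, C, F, A]
After 8 (rotate_left(2, 4, k=2)): [D, E, F, B, C, A]
After 9 (reverse(3, 4)): [D, E, F, C, B, A]

Answer: [D, E, F, C, B, A]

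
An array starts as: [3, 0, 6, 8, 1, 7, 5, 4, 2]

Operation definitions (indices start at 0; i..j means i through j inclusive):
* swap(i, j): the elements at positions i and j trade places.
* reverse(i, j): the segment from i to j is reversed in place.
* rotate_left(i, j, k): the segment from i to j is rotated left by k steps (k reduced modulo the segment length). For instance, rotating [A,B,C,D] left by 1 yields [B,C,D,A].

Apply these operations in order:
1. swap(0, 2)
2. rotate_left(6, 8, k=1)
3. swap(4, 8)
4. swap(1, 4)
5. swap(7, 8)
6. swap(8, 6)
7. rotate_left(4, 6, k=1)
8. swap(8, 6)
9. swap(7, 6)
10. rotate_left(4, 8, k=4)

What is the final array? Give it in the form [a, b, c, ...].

Answer: [6, 5, 3, 8, 0, 7, 2, 1, 4]

Derivation:
After 1 (swap(0, 2)): [6, 0, 3, 8, 1, 7, 5, 4, 2]
After 2 (rotate_left(6, 8, k=1)): [6, 0, 3, 8, 1, 7, 4, 2, 5]
After 3 (swap(4, 8)): [6, 0, 3, 8, 5, 7, 4, 2, 1]
After 4 (swap(1, 4)): [6, 5, 3, 8, 0, 7, 4, 2, 1]
After 5 (swap(7, 8)): [6, 5, 3, 8, 0, 7, 4, 1, 2]
After 6 (swap(8, 6)): [6, 5, 3, 8, 0, 7, 2, 1, 4]
After 7 (rotate_left(4, 6, k=1)): [6, 5, 3, 8, 7, 2, 0, 1, 4]
After 8 (swap(8, 6)): [6, 5, 3, 8, 7, 2, 4, 1, 0]
After 9 (swap(7, 6)): [6, 5, 3, 8, 7, 2, 1, 4, 0]
After 10 (rotate_left(4, 8, k=4)): [6, 5, 3, 8, 0, 7, 2, 1, 4]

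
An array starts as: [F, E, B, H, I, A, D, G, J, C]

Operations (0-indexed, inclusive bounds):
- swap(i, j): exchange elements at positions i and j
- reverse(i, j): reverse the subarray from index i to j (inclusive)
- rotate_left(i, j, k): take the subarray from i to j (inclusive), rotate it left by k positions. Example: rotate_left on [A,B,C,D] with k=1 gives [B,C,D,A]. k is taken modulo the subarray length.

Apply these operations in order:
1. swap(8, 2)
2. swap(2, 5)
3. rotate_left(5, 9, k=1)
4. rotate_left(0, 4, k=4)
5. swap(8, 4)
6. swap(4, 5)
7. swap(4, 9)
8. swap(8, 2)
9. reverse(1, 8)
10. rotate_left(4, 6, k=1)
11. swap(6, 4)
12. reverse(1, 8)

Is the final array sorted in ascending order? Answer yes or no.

After 1 (swap(8, 2)): [F, E, J, H, I, A, D, G, B, C]
After 2 (swap(2, 5)): [F, E, A, H, I, J, D, G, B, C]
After 3 (rotate_left(5, 9, k=1)): [F, E, A, H, I, D, G, B, C, J]
After 4 (rotate_left(0, 4, k=4)): [I, F, E, A, H, D, G, B, C, J]
After 5 (swap(8, 4)): [I, F, E, A, C, D, G, B, H, J]
After 6 (swap(4, 5)): [I, F, E, A, D, C, G, B, H, J]
After 7 (swap(4, 9)): [I, F, E, A, J, C, G, B, H, D]
After 8 (swap(8, 2)): [I, F, H, A, J, C, G, B, E, D]
After 9 (reverse(1, 8)): [I, E, B, G, C, J, A, H, F, D]
After 10 (rotate_left(4, 6, k=1)): [I, E, B, G, J, A, C, H, F, D]
After 11 (swap(6, 4)): [I, E, B, G, C, A, J, H, F, D]
After 12 (reverse(1, 8)): [I, F, H, J, A, C, G, B, E, D]

Answer: no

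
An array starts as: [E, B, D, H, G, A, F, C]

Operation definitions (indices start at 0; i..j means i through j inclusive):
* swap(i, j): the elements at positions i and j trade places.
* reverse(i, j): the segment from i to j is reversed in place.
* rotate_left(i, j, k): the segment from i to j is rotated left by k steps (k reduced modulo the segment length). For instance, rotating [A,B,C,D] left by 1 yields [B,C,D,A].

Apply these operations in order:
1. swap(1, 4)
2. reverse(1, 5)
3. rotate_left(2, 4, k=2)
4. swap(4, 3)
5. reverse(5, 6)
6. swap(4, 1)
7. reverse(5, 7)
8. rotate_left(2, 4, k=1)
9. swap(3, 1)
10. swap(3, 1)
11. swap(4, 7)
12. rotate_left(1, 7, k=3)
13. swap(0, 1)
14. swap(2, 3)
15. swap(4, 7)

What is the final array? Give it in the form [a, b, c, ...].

Answer: [F, E, G, C, A, B, H, D]

Derivation:
After 1 (swap(1, 4)): [E, G, D, H, B, A, F, C]
After 2 (reverse(1, 5)): [E, A, B, H, D, G, F, C]
After 3 (rotate_left(2, 4, k=2)): [E, A, D, B, H, G, F, C]
After 4 (swap(4, 3)): [E, A, D, H, B, G, F, C]
After 5 (reverse(5, 6)): [E, A, D, H, B, F, G, C]
After 6 (swap(4, 1)): [E, B, D, H, A, F, G, C]
After 7 (reverse(5, 7)): [E, B, D, H, A, C, G, F]
After 8 (rotate_left(2, 4, k=1)): [E, B, H, A, D, C, G, F]
After 9 (swap(3, 1)): [E, A, H, B, D, C, G, F]
After 10 (swap(3, 1)): [E, B, H, A, D, C, G, F]
After 11 (swap(4, 7)): [E, B, H, A, F, C, G, D]
After 12 (rotate_left(1, 7, k=3)): [E, F, C, G, D, B, H, A]
After 13 (swap(0, 1)): [F, E, C, G, D, B, H, A]
After 14 (swap(2, 3)): [F, E, G, C, D, B, H, A]
After 15 (swap(4, 7)): [F, E, G, C, A, B, H, D]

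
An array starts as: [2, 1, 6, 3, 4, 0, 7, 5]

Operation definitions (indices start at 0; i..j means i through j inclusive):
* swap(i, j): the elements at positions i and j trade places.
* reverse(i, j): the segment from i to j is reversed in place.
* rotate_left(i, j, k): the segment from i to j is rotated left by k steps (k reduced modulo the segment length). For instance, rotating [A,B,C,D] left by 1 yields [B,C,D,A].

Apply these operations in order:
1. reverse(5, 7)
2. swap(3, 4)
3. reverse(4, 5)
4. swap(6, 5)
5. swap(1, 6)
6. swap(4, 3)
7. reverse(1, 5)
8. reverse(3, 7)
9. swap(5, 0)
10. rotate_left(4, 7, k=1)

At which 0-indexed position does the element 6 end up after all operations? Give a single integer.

After 1 (reverse(5, 7)): [2, 1, 6, 3, 4, 5, 7, 0]
After 2 (swap(3, 4)): [2, 1, 6, 4, 3, 5, 7, 0]
After 3 (reverse(4, 5)): [2, 1, 6, 4, 5, 3, 7, 0]
After 4 (swap(6, 5)): [2, 1, 6, 4, 5, 7, 3, 0]
After 5 (swap(1, 6)): [2, 3, 6, 4, 5, 7, 1, 0]
After 6 (swap(4, 3)): [2, 3, 6, 5, 4, 7, 1, 0]
After 7 (reverse(1, 5)): [2, 7, 4, 5, 6, 3, 1, 0]
After 8 (reverse(3, 7)): [2, 7, 4, 0, 1, 3, 6, 5]
After 9 (swap(5, 0)): [3, 7, 4, 0, 1, 2, 6, 5]
After 10 (rotate_left(4, 7, k=1)): [3, 7, 4, 0, 2, 6, 5, 1]

Answer: 5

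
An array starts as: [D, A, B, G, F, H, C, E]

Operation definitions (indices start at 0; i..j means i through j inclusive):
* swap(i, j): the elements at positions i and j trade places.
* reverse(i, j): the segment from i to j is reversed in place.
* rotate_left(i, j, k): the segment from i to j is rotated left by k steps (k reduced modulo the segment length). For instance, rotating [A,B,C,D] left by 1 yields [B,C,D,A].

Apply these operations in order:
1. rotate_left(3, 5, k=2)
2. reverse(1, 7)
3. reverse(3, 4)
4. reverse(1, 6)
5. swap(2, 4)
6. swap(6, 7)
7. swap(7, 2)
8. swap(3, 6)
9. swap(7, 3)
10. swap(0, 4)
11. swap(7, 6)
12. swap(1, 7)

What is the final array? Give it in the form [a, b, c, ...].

After 1 (rotate_left(3, 5, k=2)): [D, A, B, H, G, F, C, E]
After 2 (reverse(1, 7)): [D, E, C, F, G, H, B, A]
After 3 (reverse(3, 4)): [D, E, C, G, F, H, B, A]
After 4 (reverse(1, 6)): [D, B, H, F, G, C, E, A]
After 5 (swap(2, 4)): [D, B, G, F, H, C, E, A]
After 6 (swap(6, 7)): [D, B, G, F, H, C, A, E]
After 7 (swap(7, 2)): [D, B, E, F, H, C, A, G]
After 8 (swap(3, 6)): [D, B, E, A, H, C, F, G]
After 9 (swap(7, 3)): [D, B, E, G, H, C, F, A]
After 10 (swap(0, 4)): [H, B, E, G, D, C, F, A]
After 11 (swap(7, 6)): [H, B, E, G, D, C, A, F]
After 12 (swap(1, 7)): [H, F, E, G, D, C, A, B]

Answer: [H, F, E, G, D, C, A, B]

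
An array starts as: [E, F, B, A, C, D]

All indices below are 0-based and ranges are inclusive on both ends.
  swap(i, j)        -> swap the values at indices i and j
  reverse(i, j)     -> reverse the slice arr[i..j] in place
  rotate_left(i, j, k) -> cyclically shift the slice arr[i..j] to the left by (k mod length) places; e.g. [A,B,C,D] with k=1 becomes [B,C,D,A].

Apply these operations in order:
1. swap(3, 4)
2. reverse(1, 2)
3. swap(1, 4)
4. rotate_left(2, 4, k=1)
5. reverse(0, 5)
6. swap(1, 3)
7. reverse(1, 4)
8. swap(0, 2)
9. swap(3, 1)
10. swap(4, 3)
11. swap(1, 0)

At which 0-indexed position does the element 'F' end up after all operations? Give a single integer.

After 1 (swap(3, 4)): [E, F, B, C, A, D]
After 2 (reverse(1, 2)): [E, B, F, C, A, D]
After 3 (swap(1, 4)): [E, A, F, C, B, D]
After 4 (rotate_left(2, 4, k=1)): [E, A, C, B, F, D]
After 5 (reverse(0, 5)): [D, F, B, C, A, E]
After 6 (swap(1, 3)): [D, C, B, F, A, E]
After 7 (reverse(1, 4)): [D, A, F, B, C, E]
After 8 (swap(0, 2)): [F, A, D, B, C, E]
After 9 (swap(3, 1)): [F, B, D, A, C, E]
After 10 (swap(4, 3)): [F, B, D, C, A, E]
After 11 (swap(1, 0)): [B, F, D, C, A, E]

Answer: 1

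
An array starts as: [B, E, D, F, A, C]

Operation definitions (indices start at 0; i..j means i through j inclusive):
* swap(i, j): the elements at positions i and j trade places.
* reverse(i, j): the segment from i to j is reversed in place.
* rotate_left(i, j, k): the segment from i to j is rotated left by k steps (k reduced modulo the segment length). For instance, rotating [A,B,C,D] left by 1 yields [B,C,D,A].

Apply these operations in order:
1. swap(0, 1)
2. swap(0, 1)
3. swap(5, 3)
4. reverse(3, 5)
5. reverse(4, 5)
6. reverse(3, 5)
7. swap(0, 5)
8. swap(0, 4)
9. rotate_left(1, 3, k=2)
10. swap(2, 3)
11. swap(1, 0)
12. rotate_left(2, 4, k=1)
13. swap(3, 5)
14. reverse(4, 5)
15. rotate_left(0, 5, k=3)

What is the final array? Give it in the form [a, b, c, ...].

After 1 (swap(0, 1)): [E, B, D, F, A, C]
After 2 (swap(0, 1)): [B, E, D, F, A, C]
After 3 (swap(5, 3)): [B, E, D, C, A, F]
After 4 (reverse(3, 5)): [B, E, D, F, A, C]
After 5 (reverse(4, 5)): [B, E, D, F, C, A]
After 6 (reverse(3, 5)): [B, E, D, A, C, F]
After 7 (swap(0, 5)): [F, E, D, A, C, B]
After 8 (swap(0, 4)): [C, E, D, A, F, B]
After 9 (rotate_left(1, 3, k=2)): [C, A, E, D, F, B]
After 10 (swap(2, 3)): [C, A, D, E, F, B]
After 11 (swap(1, 0)): [A, C, D, E, F, B]
After 12 (rotate_left(2, 4, k=1)): [A, C, E, F, D, B]
After 13 (swap(3, 5)): [A, C, E, B, D, F]
After 14 (reverse(4, 5)): [A, C, E, B, F, D]
After 15 (rotate_left(0, 5, k=3)): [B, F, D, A, C, E]

Answer: [B, F, D, A, C, E]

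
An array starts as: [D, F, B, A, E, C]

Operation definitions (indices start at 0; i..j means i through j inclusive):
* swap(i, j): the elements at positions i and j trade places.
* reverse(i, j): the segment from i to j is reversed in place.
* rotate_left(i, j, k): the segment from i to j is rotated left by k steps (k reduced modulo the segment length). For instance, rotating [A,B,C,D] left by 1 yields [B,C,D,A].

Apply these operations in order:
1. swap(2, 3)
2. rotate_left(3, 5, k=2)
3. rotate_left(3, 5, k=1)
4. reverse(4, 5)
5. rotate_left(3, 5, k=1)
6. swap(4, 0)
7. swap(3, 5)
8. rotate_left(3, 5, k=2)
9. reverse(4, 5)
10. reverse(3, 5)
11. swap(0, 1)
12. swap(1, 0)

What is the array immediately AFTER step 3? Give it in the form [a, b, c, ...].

After 1 (swap(2, 3)): [D, F, A, B, E, C]
After 2 (rotate_left(3, 5, k=2)): [D, F, A, C, B, E]
After 3 (rotate_left(3, 5, k=1)): [D, F, A, B, E, C]

Answer: [D, F, A, B, E, C]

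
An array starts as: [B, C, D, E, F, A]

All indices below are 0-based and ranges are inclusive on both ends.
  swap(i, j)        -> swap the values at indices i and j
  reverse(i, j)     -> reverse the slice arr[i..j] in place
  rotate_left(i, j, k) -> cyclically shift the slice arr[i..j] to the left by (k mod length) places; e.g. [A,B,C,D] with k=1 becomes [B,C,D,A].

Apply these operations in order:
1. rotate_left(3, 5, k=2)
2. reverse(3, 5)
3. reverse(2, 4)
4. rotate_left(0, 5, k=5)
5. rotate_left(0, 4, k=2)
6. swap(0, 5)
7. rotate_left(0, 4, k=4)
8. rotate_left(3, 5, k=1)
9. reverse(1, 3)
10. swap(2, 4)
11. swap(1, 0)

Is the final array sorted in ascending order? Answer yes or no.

After 1 (rotate_left(3, 5, k=2)): [B, C, D, A, E, F]
After 2 (reverse(3, 5)): [B, C, D, F, E, A]
After 3 (reverse(2, 4)): [B, C, E, F, D, A]
After 4 (rotate_left(0, 5, k=5)): [A, B, C, E, F, D]
After 5 (rotate_left(0, 4, k=2)): [C, E, F, A, B, D]
After 6 (swap(0, 5)): [D, E, F, A, B, C]
After 7 (rotate_left(0, 4, k=4)): [B, D, E, F, A, C]
After 8 (rotate_left(3, 5, k=1)): [B, D, E, A, C, F]
After 9 (reverse(1, 3)): [B, A, E, D, C, F]
After 10 (swap(2, 4)): [B, A, C, D, E, F]
After 11 (swap(1, 0)): [A, B, C, D, E, F]

Answer: yes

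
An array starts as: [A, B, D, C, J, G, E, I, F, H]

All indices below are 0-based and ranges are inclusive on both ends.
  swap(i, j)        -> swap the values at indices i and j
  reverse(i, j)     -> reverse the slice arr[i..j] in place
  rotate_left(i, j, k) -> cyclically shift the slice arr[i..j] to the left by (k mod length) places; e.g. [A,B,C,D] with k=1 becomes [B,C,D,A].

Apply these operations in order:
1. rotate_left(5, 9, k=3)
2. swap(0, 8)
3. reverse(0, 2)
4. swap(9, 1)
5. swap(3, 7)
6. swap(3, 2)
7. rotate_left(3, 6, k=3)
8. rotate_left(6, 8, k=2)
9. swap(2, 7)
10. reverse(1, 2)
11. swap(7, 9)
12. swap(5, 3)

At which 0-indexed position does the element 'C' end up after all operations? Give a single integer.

After 1 (rotate_left(5, 9, k=3)): [A, B, D, C, J, F, H, G, E, I]
After 2 (swap(0, 8)): [E, B, D, C, J, F, H, G, A, I]
After 3 (reverse(0, 2)): [D, B, E, C, J, F, H, G, A, I]
After 4 (swap(9, 1)): [D, I, E, C, J, F, H, G, A, B]
After 5 (swap(3, 7)): [D, I, E, G, J, F, H, C, A, B]
After 6 (swap(3, 2)): [D, I, G, E, J, F, H, C, A, B]
After 7 (rotate_left(3, 6, k=3)): [D, I, G, H, E, J, F, C, A, B]
After 8 (rotate_left(6, 8, k=2)): [D, I, G, H, E, J, A, F, C, B]
After 9 (swap(2, 7)): [D, I, F, H, E, J, A, G, C, B]
After 10 (reverse(1, 2)): [D, F, I, H, E, J, A, G, C, B]
After 11 (swap(7, 9)): [D, F, I, H, E, J, A, B, C, G]
After 12 (swap(5, 3)): [D, F, I, J, E, H, A, B, C, G]

Answer: 8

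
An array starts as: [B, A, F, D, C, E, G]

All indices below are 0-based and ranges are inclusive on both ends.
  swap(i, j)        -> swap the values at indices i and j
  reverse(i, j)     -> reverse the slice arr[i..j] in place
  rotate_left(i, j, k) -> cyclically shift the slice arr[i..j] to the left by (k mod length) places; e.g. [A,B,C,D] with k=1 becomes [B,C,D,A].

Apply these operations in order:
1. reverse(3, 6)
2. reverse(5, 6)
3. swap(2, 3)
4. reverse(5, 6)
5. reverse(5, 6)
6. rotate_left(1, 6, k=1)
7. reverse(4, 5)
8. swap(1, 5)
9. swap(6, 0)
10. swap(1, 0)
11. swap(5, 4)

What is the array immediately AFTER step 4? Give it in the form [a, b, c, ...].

After 1 (reverse(3, 6)): [B, A, F, G, E, C, D]
After 2 (reverse(5, 6)): [B, A, F, G, E, D, C]
After 3 (swap(2, 3)): [B, A, G, F, E, D, C]
After 4 (reverse(5, 6)): [B, A, G, F, E, C, D]

Answer: [B, A, G, F, E, C, D]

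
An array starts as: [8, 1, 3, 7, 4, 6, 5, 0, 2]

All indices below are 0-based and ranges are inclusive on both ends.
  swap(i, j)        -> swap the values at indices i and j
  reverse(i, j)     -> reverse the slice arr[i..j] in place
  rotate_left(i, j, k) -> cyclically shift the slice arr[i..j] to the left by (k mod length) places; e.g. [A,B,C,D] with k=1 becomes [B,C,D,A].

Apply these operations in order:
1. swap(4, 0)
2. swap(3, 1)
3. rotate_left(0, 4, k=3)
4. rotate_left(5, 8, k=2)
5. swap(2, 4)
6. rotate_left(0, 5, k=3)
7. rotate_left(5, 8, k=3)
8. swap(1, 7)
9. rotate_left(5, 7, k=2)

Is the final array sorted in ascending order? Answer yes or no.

After 1 (swap(4, 0)): [4, 1, 3, 7, 8, 6, 5, 0, 2]
After 2 (swap(3, 1)): [4, 7, 3, 1, 8, 6, 5, 0, 2]
After 3 (rotate_left(0, 4, k=3)): [1, 8, 4, 7, 3, 6, 5, 0, 2]
After 4 (rotate_left(5, 8, k=2)): [1, 8, 4, 7, 3, 0, 2, 6, 5]
After 5 (swap(2, 4)): [1, 8, 3, 7, 4, 0, 2, 6, 5]
After 6 (rotate_left(0, 5, k=3)): [7, 4, 0, 1, 8, 3, 2, 6, 5]
After 7 (rotate_left(5, 8, k=3)): [7, 4, 0, 1, 8, 5, 3, 2, 6]
After 8 (swap(1, 7)): [7, 2, 0, 1, 8, 5, 3, 4, 6]
After 9 (rotate_left(5, 7, k=2)): [7, 2, 0, 1, 8, 4, 5, 3, 6]

Answer: no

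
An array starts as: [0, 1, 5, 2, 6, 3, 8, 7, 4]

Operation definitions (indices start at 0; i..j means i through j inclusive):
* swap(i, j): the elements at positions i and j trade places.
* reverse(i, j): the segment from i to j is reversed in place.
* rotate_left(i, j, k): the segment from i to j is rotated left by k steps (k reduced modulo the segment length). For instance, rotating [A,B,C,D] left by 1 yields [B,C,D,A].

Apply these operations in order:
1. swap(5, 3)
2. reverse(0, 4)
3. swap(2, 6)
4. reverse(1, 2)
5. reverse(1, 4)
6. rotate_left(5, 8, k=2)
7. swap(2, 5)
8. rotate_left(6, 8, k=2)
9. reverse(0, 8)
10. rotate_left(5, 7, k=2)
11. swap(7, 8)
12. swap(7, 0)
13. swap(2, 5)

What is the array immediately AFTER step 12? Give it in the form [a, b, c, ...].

Answer: [6, 4, 5, 1, 8, 0, 3, 2, 7]

Derivation:
After 1 (swap(5, 3)): [0, 1, 5, 3, 6, 2, 8, 7, 4]
After 2 (reverse(0, 4)): [6, 3, 5, 1, 0, 2, 8, 7, 4]
After 3 (swap(2, 6)): [6, 3, 8, 1, 0, 2, 5, 7, 4]
After 4 (reverse(1, 2)): [6, 8, 3, 1, 0, 2, 5, 7, 4]
After 5 (reverse(1, 4)): [6, 0, 1, 3, 8, 2, 5, 7, 4]
After 6 (rotate_left(5, 8, k=2)): [6, 0, 1, 3, 8, 7, 4, 2, 5]
After 7 (swap(2, 5)): [6, 0, 7, 3, 8, 1, 4, 2, 5]
After 8 (rotate_left(6, 8, k=2)): [6, 0, 7, 3, 8, 1, 5, 4, 2]
After 9 (reverse(0, 8)): [2, 4, 5, 1, 8, 3, 7, 0, 6]
After 10 (rotate_left(5, 7, k=2)): [2, 4, 5, 1, 8, 0, 3, 7, 6]
After 11 (swap(7, 8)): [2, 4, 5, 1, 8, 0, 3, 6, 7]
After 12 (swap(7, 0)): [6, 4, 5, 1, 8, 0, 3, 2, 7]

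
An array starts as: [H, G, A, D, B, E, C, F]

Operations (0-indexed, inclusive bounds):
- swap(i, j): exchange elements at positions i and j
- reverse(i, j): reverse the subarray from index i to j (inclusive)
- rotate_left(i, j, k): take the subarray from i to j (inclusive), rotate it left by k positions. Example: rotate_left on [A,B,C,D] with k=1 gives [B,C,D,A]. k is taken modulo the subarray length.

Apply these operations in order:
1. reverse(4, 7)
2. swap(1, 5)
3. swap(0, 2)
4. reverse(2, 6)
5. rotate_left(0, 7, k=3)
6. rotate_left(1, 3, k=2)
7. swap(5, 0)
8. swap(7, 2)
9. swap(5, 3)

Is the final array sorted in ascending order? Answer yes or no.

Answer: no

Derivation:
After 1 (reverse(4, 7)): [H, G, A, D, F, C, E, B]
After 2 (swap(1, 5)): [H, C, A, D, F, G, E, B]
After 3 (swap(0, 2)): [A, C, H, D, F, G, E, B]
After 4 (reverse(2, 6)): [A, C, E, G, F, D, H, B]
After 5 (rotate_left(0, 7, k=3)): [G, F, D, H, B, A, C, E]
After 6 (rotate_left(1, 3, k=2)): [G, H, F, D, B, A, C, E]
After 7 (swap(5, 0)): [A, H, F, D, B, G, C, E]
After 8 (swap(7, 2)): [A, H, E, D, B, G, C, F]
After 9 (swap(5, 3)): [A, H, E, G, B, D, C, F]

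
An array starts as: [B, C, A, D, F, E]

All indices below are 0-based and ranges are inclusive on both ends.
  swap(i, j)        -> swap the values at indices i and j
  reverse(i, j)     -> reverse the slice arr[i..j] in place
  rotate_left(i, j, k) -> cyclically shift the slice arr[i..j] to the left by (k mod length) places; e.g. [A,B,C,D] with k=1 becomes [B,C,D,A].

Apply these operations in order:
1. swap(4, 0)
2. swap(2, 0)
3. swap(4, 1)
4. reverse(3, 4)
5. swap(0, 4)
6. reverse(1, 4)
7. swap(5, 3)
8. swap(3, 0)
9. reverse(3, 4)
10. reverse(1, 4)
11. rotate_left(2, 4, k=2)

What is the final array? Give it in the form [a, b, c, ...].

After 1 (swap(4, 0)): [F, C, A, D, B, E]
After 2 (swap(2, 0)): [A, C, F, D, B, E]
After 3 (swap(4, 1)): [A, B, F, D, C, E]
After 4 (reverse(3, 4)): [A, B, F, C, D, E]
After 5 (swap(0, 4)): [D, B, F, C, A, E]
After 6 (reverse(1, 4)): [D, A, C, F, B, E]
After 7 (swap(5, 3)): [D, A, C, E, B, F]
After 8 (swap(3, 0)): [E, A, C, D, B, F]
After 9 (reverse(3, 4)): [E, A, C, B, D, F]
After 10 (reverse(1, 4)): [E, D, B, C, A, F]
After 11 (rotate_left(2, 4, k=2)): [E, D, A, B, C, F]

Answer: [E, D, A, B, C, F]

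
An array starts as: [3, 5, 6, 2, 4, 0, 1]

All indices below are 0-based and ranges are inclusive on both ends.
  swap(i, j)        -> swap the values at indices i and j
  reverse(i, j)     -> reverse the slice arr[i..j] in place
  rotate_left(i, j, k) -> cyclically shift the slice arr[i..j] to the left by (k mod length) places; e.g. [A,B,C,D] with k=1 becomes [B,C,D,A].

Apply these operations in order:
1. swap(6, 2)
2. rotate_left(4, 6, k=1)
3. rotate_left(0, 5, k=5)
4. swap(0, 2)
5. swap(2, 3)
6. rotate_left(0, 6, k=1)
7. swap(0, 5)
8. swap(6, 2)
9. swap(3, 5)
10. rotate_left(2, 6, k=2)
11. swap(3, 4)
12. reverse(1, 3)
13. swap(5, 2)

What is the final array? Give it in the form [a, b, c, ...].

After 1 (swap(6, 2)): [3, 5, 1, 2, 4, 0, 6]
After 2 (rotate_left(4, 6, k=1)): [3, 5, 1, 2, 0, 6, 4]
After 3 (rotate_left(0, 5, k=5)): [6, 3, 5, 1, 2, 0, 4]
After 4 (swap(0, 2)): [5, 3, 6, 1, 2, 0, 4]
After 5 (swap(2, 3)): [5, 3, 1, 6, 2, 0, 4]
After 6 (rotate_left(0, 6, k=1)): [3, 1, 6, 2, 0, 4, 5]
After 7 (swap(0, 5)): [4, 1, 6, 2, 0, 3, 5]
After 8 (swap(6, 2)): [4, 1, 5, 2, 0, 3, 6]
After 9 (swap(3, 5)): [4, 1, 5, 3, 0, 2, 6]
After 10 (rotate_left(2, 6, k=2)): [4, 1, 0, 2, 6, 5, 3]
After 11 (swap(3, 4)): [4, 1, 0, 6, 2, 5, 3]
After 12 (reverse(1, 3)): [4, 6, 0, 1, 2, 5, 3]
After 13 (swap(5, 2)): [4, 6, 5, 1, 2, 0, 3]

Answer: [4, 6, 5, 1, 2, 0, 3]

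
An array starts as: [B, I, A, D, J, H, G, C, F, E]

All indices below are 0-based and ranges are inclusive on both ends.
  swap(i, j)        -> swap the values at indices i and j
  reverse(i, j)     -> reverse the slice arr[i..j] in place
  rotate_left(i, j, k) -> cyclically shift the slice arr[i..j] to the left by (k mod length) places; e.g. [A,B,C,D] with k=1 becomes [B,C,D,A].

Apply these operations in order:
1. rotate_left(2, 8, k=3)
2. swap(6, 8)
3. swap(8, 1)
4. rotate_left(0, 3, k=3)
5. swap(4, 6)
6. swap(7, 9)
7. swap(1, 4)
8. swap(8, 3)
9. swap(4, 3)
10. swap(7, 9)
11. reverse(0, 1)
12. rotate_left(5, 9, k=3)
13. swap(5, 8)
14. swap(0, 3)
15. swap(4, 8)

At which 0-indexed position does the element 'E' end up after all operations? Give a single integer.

After 1 (rotate_left(2, 8, k=3)): [B, I, H, G, C, F, A, D, J, E]
After 2 (swap(6, 8)): [B, I, H, G, C, F, J, D, A, E]
After 3 (swap(8, 1)): [B, A, H, G, C, F, J, D, I, E]
After 4 (rotate_left(0, 3, k=3)): [G, B, A, H, C, F, J, D, I, E]
After 5 (swap(4, 6)): [G, B, A, H, J, F, C, D, I, E]
After 6 (swap(7, 9)): [G, B, A, H, J, F, C, E, I, D]
After 7 (swap(1, 4)): [G, J, A, H, B, F, C, E, I, D]
After 8 (swap(8, 3)): [G, J, A, I, B, F, C, E, H, D]
After 9 (swap(4, 3)): [G, J, A, B, I, F, C, E, H, D]
After 10 (swap(7, 9)): [G, J, A, B, I, F, C, D, H, E]
After 11 (reverse(0, 1)): [J, G, A, B, I, F, C, D, H, E]
After 12 (rotate_left(5, 9, k=3)): [J, G, A, B, I, H, E, F, C, D]
After 13 (swap(5, 8)): [J, G, A, B, I, C, E, F, H, D]
After 14 (swap(0, 3)): [B, G, A, J, I, C, E, F, H, D]
After 15 (swap(4, 8)): [B, G, A, J, H, C, E, F, I, D]

Answer: 6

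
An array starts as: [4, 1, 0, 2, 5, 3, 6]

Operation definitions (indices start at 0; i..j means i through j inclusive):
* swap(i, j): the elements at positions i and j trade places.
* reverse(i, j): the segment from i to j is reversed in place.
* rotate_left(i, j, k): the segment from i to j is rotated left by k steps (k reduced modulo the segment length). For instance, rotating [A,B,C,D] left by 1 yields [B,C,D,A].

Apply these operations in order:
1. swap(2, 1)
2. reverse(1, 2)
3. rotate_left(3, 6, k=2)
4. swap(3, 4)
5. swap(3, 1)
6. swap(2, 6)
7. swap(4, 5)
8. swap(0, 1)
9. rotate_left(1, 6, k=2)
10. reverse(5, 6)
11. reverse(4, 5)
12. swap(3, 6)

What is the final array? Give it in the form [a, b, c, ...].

After 1 (swap(2, 1)): [4, 0, 1, 2, 5, 3, 6]
After 2 (reverse(1, 2)): [4, 1, 0, 2, 5, 3, 6]
After 3 (rotate_left(3, 6, k=2)): [4, 1, 0, 3, 6, 2, 5]
After 4 (swap(3, 4)): [4, 1, 0, 6, 3, 2, 5]
After 5 (swap(3, 1)): [4, 6, 0, 1, 3, 2, 5]
After 6 (swap(2, 6)): [4, 6, 5, 1, 3, 2, 0]
After 7 (swap(4, 5)): [4, 6, 5, 1, 2, 3, 0]
After 8 (swap(0, 1)): [6, 4, 5, 1, 2, 3, 0]
After 9 (rotate_left(1, 6, k=2)): [6, 1, 2, 3, 0, 4, 5]
After 10 (reverse(5, 6)): [6, 1, 2, 3, 0, 5, 4]
After 11 (reverse(4, 5)): [6, 1, 2, 3, 5, 0, 4]
After 12 (swap(3, 6)): [6, 1, 2, 4, 5, 0, 3]

Answer: [6, 1, 2, 4, 5, 0, 3]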